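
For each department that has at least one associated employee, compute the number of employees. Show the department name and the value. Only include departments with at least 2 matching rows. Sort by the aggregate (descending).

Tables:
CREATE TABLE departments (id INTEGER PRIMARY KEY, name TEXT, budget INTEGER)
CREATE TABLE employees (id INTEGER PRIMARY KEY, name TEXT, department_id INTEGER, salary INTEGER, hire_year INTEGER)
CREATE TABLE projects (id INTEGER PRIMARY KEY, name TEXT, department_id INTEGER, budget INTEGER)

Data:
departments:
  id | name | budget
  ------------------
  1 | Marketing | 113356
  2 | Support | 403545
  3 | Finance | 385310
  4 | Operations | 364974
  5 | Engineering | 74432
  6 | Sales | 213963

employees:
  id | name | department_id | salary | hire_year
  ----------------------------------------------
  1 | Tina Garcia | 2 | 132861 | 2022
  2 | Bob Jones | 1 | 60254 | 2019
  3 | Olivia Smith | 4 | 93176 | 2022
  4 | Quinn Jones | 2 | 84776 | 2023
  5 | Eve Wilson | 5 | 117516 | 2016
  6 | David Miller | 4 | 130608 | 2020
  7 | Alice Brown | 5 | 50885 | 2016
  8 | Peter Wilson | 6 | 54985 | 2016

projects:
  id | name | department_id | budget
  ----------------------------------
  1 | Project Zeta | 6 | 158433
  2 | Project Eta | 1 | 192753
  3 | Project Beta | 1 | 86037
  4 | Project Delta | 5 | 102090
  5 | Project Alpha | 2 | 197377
SELECT p.name, COUNT(*) AS n FROM employees c JOIN departments p ON c.department_id = p.id GROUP BY p.id, p.name HAVING COUNT(*) >= 2 ORDER BY n DESC

Execution result:
name | n
Support | 2
Operations | 2
Engineering | 2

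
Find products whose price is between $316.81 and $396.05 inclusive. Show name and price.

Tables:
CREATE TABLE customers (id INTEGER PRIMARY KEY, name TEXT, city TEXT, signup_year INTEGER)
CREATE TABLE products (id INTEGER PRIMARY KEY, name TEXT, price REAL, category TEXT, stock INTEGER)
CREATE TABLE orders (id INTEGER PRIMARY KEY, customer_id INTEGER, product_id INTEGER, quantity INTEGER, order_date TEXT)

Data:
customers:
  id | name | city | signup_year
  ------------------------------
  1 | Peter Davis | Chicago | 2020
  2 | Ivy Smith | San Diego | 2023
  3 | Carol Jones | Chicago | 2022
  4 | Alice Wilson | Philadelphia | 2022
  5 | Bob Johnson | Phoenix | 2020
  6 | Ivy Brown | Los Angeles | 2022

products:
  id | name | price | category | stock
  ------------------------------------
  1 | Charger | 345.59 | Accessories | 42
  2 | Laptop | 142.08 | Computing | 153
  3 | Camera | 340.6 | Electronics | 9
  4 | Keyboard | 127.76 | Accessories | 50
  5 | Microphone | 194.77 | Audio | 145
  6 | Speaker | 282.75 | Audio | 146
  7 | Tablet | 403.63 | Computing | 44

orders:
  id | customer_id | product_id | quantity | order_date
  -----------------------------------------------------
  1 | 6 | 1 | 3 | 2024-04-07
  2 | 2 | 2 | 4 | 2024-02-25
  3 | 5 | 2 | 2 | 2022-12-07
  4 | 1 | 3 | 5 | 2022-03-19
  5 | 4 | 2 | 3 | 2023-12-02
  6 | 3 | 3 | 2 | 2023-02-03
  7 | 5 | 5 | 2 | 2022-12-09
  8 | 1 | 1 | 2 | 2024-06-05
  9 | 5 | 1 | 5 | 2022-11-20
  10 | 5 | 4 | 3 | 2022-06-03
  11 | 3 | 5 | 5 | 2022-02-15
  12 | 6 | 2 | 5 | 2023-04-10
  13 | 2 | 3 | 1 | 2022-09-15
SELECT name, price FROM products WHERE price BETWEEN 316.81 AND 396.05

Execution result:
name | price
Charger | 345.59
Camera | 340.60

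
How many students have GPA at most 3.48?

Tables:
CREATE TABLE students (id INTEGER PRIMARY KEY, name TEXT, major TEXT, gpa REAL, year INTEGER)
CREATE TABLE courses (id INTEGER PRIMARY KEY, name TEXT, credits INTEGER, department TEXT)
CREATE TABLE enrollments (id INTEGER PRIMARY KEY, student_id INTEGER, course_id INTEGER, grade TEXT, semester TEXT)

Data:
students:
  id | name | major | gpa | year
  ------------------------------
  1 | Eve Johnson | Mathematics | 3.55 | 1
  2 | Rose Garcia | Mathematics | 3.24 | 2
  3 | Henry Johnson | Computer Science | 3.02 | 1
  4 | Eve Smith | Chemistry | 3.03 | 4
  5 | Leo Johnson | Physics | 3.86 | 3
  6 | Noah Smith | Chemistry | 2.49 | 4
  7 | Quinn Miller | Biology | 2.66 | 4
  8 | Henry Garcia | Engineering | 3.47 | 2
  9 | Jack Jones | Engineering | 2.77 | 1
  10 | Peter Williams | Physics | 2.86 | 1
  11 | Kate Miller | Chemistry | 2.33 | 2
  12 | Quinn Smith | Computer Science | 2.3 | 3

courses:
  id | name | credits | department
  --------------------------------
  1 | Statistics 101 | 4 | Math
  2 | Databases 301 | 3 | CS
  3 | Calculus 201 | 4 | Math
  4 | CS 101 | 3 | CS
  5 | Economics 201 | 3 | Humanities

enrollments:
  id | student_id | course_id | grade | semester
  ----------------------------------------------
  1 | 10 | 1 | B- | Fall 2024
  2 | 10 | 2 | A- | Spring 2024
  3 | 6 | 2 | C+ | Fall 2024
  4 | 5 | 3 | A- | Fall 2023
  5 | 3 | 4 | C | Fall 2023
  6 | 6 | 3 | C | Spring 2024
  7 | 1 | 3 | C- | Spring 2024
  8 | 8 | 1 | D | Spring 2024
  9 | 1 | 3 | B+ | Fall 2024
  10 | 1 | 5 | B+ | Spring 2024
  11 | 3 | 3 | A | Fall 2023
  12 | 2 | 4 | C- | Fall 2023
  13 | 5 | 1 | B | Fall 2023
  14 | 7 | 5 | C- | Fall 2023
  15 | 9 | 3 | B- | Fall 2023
SELECT COUNT(*) FROM students WHERE gpa <= 3.48

Execution result:
10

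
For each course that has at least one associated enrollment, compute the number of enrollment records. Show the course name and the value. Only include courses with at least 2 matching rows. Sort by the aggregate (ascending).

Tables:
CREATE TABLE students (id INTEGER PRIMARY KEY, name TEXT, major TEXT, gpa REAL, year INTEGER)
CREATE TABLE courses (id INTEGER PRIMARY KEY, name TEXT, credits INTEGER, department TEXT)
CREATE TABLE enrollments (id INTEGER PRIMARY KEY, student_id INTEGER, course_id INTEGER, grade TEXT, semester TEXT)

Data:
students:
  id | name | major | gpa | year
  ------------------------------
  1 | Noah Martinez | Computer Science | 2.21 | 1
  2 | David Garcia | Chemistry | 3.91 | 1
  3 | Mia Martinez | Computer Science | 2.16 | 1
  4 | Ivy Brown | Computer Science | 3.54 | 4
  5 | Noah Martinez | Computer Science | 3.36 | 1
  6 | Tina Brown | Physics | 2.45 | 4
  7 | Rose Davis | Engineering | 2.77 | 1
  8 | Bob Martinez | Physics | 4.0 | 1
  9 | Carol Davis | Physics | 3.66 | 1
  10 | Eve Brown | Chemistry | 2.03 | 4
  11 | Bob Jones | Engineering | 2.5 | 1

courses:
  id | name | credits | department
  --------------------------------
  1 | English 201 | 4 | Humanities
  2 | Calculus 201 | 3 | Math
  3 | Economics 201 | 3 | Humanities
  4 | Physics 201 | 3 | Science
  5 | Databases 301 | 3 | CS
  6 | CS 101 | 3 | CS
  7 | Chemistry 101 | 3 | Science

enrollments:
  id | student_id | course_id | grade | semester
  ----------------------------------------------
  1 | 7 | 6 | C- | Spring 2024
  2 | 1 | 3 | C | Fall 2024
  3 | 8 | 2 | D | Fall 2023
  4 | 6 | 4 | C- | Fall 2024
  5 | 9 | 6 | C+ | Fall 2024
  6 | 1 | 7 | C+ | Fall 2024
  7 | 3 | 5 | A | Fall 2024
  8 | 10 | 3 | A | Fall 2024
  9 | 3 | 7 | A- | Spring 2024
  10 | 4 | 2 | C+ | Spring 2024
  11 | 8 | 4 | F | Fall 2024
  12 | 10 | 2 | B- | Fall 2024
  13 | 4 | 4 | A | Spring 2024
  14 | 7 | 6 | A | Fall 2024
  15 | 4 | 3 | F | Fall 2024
SELECT p.name, COUNT(*) AS n FROM enrollments c JOIN courses p ON c.course_id = p.id GROUP BY p.id, p.name HAVING COUNT(*) >= 2 ORDER BY n ASC

Execution result:
name | n
Chemistry 101 | 2
Calculus 201 | 3
Economics 201 | 3
Physics 201 | 3
CS 101 | 3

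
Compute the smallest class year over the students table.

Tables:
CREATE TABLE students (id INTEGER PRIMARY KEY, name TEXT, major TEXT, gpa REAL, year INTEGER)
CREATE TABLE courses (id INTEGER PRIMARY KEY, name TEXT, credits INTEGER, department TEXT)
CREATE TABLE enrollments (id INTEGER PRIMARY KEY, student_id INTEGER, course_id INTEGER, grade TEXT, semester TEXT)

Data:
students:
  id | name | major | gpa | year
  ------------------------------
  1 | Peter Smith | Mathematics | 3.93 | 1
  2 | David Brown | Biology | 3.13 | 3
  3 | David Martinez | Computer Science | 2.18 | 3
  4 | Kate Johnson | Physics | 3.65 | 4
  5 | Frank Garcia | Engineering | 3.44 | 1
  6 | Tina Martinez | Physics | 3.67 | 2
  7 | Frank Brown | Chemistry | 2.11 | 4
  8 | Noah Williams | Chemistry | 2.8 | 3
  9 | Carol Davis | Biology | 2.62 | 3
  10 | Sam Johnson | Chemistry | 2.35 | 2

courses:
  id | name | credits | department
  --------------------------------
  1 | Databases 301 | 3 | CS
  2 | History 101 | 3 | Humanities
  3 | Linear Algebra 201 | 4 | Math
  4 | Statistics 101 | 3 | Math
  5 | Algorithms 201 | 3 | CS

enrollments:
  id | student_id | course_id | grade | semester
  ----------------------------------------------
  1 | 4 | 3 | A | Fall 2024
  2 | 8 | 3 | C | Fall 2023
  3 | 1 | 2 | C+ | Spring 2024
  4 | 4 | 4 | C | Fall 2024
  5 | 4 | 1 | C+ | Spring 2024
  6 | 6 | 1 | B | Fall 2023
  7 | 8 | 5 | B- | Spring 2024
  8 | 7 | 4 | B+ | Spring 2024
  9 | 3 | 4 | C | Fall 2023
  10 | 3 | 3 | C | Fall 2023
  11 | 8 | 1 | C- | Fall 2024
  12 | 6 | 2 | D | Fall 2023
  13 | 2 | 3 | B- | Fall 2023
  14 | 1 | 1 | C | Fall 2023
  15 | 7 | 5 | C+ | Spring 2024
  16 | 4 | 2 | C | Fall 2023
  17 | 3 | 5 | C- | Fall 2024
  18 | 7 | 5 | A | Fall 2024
SELECT MIN(year) FROM students

Execution result:
1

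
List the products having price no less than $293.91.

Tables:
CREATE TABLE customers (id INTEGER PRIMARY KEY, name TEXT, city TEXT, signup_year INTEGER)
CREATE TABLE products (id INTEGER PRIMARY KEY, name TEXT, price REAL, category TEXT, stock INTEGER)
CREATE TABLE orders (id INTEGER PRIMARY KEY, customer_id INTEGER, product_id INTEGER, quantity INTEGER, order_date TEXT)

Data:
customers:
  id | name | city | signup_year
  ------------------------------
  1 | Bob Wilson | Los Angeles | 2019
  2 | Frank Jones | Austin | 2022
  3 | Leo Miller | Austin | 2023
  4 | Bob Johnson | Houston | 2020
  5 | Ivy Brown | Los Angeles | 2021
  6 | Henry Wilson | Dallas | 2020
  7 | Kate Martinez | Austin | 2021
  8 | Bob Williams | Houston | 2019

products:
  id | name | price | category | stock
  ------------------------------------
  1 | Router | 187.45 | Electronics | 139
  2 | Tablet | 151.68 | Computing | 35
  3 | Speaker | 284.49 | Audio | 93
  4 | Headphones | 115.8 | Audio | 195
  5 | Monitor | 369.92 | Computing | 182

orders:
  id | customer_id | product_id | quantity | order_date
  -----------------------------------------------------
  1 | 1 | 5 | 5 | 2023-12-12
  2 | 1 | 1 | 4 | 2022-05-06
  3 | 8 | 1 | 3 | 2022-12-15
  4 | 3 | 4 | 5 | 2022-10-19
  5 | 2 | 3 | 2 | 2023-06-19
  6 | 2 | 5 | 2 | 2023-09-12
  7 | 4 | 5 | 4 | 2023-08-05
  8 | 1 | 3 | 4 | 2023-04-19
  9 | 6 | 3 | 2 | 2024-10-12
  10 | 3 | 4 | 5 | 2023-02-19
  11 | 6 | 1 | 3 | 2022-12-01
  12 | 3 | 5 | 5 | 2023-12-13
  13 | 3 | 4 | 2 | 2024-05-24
SELECT name, price FROM products WHERE price >= 293.91

Execution result:
name | price
Monitor | 369.92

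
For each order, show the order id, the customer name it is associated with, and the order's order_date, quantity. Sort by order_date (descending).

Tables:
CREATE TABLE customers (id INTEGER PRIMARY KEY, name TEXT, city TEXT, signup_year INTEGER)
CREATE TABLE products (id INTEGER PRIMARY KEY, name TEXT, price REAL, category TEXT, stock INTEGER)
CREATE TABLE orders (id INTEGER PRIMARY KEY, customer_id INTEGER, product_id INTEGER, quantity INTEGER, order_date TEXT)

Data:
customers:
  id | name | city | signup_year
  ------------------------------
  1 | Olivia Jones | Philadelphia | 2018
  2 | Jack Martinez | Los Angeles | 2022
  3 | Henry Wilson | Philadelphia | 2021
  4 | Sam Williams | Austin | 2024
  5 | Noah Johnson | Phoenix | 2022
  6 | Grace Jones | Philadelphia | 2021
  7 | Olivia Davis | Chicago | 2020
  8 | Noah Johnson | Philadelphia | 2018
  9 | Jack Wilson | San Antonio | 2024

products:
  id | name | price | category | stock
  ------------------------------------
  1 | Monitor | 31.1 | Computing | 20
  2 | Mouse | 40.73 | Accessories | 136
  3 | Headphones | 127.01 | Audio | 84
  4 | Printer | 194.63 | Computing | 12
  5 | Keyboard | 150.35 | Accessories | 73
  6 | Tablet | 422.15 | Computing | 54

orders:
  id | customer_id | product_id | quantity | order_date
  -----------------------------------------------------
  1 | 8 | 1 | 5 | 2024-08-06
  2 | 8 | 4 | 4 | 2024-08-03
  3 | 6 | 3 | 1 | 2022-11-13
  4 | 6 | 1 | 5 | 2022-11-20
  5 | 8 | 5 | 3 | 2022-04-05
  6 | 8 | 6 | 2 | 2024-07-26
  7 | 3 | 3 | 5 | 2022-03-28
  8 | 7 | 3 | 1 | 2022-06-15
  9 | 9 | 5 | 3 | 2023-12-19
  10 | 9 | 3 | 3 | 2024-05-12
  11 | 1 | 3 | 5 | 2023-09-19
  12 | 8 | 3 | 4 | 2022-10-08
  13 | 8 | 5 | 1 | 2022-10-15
SELECT c.id, p.name AS customer, c.order_date, c.quantity FROM orders c JOIN customers p ON c.customer_id = p.id ORDER BY c.order_date DESC

Execution result:
id | customer | order_date | quantity
1 | Noah Johnson | 2024-08-06 | 5
2 | Noah Johnson | 2024-08-03 | 4
6 | Noah Johnson | 2024-07-26 | 2
10 | Jack Wilson | 2024-05-12 | 3
9 | Jack Wilson | 2023-12-19 | 3
11 | Olivia Jones | 2023-09-19 | 5
4 | Grace Jones | 2022-11-20 | 5
3 | Grace Jones | 2022-11-13 | 1
13 | Noah Johnson | 2022-10-15 | 1
12 | Noah Johnson | 2022-10-08 | 4
8 | Olivia Davis | 2022-06-15 | 1
5 | Noah Johnson | 2022-04-05 | 3
7 | Henry Wilson | 2022-03-28 | 5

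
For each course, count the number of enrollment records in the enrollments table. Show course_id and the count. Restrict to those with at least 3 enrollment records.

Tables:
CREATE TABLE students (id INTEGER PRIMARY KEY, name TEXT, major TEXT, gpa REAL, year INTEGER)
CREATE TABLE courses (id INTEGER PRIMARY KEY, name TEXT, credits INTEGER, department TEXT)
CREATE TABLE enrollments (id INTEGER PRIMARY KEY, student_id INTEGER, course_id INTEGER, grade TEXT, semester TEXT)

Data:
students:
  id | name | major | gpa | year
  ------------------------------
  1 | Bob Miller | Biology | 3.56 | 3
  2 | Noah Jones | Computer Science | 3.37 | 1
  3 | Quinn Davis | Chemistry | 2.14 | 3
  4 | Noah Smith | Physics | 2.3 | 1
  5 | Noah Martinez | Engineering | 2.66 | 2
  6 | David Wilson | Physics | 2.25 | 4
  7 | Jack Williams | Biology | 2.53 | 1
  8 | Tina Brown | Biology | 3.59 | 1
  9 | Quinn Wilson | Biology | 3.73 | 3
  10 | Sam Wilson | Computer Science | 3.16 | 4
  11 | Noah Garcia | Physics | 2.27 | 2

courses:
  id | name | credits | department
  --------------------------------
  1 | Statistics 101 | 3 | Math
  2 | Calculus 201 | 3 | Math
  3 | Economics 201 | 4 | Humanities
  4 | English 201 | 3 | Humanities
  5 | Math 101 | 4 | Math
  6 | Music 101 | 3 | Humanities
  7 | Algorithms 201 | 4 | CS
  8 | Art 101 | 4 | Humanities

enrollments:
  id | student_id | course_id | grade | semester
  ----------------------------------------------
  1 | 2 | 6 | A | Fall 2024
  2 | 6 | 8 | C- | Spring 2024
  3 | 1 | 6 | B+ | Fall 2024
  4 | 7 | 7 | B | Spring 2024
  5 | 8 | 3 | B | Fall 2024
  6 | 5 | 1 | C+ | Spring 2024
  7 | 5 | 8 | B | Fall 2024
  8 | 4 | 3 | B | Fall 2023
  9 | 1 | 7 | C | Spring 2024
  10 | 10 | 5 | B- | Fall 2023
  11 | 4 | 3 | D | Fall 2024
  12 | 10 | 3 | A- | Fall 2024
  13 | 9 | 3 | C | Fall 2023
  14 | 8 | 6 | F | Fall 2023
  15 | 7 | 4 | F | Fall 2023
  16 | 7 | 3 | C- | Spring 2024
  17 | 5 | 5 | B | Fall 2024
SELECT course_id, COUNT(*) AS enrollment_count FROM enrollments GROUP BY course_id HAVING COUNT(*) >= 3

Execution result:
course_id | enrollment_count
3 | 6
6 | 3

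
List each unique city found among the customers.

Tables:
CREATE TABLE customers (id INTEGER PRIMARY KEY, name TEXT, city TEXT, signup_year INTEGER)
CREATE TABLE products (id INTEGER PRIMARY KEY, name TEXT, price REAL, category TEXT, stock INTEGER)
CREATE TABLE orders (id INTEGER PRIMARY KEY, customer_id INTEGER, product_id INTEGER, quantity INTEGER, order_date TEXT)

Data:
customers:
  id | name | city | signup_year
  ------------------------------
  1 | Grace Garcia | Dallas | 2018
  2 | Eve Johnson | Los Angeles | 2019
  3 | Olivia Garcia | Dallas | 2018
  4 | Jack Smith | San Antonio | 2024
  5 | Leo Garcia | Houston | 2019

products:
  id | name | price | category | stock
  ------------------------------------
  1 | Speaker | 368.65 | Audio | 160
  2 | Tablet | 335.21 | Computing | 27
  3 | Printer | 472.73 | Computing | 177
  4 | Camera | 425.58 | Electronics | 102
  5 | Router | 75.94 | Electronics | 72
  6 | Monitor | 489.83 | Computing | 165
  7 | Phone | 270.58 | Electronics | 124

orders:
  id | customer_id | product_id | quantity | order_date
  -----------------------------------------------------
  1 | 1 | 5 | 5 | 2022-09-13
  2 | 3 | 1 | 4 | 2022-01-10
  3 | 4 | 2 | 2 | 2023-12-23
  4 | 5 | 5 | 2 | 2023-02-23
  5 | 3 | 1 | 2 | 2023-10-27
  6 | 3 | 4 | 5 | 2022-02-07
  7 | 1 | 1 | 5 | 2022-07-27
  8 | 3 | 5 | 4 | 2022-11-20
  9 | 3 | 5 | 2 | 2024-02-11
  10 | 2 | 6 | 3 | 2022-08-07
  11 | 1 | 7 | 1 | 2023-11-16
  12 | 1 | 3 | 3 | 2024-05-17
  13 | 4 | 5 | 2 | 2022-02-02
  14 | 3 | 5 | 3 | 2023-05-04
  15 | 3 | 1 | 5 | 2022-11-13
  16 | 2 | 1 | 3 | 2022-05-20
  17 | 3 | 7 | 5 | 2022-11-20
SELECT DISTINCT city FROM customers

Execution result:
city
Dallas
Los Angeles
San Antonio
Houston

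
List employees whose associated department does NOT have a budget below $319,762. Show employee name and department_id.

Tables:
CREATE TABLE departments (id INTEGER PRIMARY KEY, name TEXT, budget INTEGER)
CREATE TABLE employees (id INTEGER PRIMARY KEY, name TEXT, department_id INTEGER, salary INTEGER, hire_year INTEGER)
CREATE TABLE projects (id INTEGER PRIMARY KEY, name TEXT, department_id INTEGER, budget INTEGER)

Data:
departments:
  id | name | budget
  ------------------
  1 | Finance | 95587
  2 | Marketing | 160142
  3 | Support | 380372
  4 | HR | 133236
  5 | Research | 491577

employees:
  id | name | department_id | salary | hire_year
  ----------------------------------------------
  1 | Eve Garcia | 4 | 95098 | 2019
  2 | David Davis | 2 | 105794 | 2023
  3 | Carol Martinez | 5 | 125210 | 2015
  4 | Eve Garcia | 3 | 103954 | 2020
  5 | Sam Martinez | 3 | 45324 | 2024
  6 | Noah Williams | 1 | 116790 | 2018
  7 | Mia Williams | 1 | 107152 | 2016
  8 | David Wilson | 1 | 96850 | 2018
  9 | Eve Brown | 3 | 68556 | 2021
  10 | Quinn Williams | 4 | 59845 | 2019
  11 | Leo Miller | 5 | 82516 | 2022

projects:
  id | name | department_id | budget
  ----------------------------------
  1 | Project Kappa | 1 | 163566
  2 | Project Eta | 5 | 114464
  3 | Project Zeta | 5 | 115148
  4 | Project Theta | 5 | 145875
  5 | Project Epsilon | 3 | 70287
SELECT name, department_id FROM employees WHERE department_id NOT IN (SELECT id FROM departments WHERE budget < 319762)

Execution result:
name | department_id
Carol Martinez | 5
Eve Garcia | 3
Sam Martinez | 3
Eve Brown | 3
Leo Miller | 5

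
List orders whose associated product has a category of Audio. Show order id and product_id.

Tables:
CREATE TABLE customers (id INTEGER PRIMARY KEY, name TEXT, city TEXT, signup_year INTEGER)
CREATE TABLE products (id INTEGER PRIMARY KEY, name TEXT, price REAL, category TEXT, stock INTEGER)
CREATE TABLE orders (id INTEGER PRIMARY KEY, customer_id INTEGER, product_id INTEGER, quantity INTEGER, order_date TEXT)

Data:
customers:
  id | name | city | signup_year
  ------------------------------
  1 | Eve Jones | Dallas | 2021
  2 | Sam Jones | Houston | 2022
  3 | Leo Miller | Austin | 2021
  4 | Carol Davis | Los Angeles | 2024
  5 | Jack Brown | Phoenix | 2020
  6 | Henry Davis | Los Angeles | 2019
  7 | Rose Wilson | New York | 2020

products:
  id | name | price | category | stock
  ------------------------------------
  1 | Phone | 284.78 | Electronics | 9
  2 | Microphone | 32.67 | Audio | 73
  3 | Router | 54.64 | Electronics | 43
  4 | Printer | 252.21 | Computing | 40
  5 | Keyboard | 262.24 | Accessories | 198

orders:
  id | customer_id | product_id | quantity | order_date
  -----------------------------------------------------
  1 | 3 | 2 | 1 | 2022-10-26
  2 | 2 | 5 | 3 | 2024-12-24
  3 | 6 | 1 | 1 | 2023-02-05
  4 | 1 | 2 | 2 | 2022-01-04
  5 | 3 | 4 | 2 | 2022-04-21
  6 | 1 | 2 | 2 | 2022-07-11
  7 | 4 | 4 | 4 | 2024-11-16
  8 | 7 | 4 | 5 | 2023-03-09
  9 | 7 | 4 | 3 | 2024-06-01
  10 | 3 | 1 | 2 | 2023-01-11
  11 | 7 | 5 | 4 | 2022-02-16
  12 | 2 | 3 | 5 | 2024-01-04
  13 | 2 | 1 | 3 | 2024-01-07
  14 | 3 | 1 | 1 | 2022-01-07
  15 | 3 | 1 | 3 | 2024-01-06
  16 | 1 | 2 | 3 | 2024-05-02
SELECT id, product_id FROM orders WHERE product_id IN (SELECT id FROM products WHERE category = 'Audio')

Execution result:
id | product_id
1 | 2
4 | 2
6 | 2
16 | 2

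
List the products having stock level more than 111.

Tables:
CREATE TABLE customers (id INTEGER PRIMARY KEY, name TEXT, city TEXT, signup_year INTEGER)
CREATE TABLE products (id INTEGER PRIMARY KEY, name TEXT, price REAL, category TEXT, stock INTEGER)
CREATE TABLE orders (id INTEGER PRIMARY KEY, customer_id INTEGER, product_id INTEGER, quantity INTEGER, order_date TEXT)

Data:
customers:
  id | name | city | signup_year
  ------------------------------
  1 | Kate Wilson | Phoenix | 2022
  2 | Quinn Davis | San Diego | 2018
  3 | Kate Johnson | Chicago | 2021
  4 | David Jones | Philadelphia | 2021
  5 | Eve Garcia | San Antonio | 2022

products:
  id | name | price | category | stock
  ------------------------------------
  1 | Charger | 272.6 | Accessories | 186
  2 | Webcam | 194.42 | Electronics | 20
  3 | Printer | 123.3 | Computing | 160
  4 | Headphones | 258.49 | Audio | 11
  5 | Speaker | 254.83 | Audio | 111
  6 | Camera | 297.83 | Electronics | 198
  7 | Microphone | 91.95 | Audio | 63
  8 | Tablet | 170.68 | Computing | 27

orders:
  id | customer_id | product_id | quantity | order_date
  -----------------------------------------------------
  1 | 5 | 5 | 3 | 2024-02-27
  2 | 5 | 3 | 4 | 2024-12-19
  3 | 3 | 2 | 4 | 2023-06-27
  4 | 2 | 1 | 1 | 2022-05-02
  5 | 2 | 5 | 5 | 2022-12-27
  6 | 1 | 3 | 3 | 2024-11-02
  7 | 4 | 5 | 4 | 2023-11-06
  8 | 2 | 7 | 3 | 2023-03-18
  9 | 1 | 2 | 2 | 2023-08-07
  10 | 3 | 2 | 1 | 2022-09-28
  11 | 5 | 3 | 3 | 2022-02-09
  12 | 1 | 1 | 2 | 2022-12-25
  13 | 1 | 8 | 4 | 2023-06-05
SELECT name, stock FROM products WHERE stock > 111

Execution result:
name | stock
Charger | 186
Printer | 160
Camera | 198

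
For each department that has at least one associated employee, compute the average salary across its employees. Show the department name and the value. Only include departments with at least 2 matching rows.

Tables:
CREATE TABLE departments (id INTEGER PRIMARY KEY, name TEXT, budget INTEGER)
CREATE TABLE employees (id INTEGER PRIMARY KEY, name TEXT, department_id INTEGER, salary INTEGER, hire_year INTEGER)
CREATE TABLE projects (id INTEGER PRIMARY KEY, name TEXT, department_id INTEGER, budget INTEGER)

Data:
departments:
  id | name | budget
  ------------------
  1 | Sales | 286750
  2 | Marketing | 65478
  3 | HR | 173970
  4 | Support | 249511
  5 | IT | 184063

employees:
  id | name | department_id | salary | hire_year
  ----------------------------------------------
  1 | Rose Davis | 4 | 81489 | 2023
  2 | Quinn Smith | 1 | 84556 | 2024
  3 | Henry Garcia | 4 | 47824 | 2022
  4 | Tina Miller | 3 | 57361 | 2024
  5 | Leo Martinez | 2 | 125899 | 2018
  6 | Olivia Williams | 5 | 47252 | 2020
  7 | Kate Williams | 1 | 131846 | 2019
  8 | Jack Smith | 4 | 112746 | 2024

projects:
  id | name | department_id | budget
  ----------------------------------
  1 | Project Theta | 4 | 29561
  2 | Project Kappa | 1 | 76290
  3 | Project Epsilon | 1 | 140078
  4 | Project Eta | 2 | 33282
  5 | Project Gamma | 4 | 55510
SELECT p.name, AVG(c.salary) AS avg_salary FROM employees c JOIN departments p ON c.department_id = p.id GROUP BY p.id, p.name HAVING COUNT(*) >= 2

Execution result:
name | avg_salary
Sales | 108201.00
Support | 80686.33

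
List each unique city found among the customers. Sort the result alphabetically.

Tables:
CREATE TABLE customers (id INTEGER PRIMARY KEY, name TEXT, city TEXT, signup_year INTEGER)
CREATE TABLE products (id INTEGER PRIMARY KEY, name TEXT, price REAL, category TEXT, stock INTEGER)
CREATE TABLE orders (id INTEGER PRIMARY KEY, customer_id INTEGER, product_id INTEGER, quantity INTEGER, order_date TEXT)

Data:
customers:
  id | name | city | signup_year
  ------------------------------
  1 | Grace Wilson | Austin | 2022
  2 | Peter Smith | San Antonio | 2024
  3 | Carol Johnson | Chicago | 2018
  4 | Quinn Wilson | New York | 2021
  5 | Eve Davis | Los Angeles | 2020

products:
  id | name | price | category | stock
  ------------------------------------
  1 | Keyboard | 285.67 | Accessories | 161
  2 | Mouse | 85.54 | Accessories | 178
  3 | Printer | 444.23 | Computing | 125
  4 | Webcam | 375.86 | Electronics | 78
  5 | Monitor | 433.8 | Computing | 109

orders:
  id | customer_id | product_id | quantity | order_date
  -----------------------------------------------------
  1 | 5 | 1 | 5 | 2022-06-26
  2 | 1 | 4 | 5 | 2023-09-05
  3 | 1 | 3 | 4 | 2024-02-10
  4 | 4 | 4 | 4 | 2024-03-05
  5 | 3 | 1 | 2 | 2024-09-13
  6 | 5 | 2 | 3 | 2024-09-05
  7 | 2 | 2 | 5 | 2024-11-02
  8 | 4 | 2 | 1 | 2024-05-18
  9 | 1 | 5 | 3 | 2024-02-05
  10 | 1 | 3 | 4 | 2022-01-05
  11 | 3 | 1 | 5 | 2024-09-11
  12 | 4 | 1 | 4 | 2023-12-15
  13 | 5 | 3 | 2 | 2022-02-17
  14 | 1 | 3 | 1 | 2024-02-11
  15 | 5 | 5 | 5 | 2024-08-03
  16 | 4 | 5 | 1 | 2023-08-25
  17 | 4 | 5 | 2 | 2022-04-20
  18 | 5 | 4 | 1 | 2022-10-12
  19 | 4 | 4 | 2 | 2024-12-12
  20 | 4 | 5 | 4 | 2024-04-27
SELECT DISTINCT city FROM customers ORDER BY city

Execution result:
city
Austin
Chicago
Los Angeles
New York
San Antonio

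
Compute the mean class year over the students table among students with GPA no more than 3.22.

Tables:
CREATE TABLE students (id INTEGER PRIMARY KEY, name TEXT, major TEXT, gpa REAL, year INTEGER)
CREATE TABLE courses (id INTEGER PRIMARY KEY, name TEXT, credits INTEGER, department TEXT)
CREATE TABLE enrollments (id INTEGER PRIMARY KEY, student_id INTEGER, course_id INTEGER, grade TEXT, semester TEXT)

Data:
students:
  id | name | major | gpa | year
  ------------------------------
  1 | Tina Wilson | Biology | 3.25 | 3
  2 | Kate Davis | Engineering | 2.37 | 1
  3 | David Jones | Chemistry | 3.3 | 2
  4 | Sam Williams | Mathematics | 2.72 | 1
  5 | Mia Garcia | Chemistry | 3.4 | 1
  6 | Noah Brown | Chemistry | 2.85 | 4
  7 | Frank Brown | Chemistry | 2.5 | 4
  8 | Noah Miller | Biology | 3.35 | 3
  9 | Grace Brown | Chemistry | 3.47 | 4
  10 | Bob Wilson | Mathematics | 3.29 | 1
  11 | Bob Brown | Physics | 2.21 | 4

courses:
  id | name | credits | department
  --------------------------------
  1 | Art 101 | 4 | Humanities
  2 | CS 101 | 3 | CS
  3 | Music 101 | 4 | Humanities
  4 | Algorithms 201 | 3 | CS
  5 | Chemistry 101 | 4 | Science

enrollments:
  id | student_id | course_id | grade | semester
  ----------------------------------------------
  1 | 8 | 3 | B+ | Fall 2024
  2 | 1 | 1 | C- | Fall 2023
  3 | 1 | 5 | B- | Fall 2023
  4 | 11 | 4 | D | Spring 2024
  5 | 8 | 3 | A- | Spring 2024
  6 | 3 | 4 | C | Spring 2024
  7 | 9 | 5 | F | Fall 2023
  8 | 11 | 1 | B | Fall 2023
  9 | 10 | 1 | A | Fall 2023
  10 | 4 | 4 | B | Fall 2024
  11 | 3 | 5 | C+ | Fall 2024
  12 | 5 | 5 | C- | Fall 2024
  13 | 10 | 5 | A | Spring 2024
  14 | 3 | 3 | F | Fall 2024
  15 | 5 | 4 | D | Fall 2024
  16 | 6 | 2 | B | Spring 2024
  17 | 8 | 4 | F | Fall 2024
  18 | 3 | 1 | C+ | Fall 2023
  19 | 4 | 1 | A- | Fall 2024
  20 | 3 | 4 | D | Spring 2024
SELECT AVG(year) FROM students WHERE gpa <= 3.22

Execution result:
2.80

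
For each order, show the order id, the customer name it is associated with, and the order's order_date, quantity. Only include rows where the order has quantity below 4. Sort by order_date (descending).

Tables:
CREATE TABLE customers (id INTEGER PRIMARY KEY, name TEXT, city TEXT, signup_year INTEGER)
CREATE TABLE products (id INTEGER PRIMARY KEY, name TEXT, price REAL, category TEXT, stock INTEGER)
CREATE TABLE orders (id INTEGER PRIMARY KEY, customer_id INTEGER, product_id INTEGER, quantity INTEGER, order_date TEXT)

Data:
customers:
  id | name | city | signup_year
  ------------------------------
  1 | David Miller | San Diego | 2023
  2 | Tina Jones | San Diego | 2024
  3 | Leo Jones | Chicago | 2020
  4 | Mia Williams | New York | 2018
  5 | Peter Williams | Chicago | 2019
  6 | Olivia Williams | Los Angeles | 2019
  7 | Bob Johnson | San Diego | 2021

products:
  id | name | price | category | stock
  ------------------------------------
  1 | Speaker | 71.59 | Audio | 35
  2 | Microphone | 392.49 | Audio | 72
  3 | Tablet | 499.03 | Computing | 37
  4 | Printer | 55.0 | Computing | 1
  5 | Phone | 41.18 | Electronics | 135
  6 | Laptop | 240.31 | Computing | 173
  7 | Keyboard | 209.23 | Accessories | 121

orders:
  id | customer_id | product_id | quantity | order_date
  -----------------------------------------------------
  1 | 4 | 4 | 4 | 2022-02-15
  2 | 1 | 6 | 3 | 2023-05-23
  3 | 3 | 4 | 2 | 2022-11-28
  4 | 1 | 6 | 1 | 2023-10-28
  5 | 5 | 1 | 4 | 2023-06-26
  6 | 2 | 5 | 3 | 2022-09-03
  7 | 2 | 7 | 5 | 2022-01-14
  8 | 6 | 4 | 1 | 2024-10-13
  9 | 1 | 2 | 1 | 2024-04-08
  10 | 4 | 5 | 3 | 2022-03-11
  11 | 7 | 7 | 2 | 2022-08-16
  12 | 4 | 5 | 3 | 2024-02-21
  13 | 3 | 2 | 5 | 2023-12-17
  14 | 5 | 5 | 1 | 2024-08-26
SELECT c.id, p.name AS customer, c.order_date, c.quantity FROM orders c JOIN customers p ON c.customer_id = p.id WHERE c.quantity < 4 ORDER BY c.order_date DESC

Execution result:
id | customer | order_date | quantity
8 | Olivia Williams | 2024-10-13 | 1
14 | Peter Williams | 2024-08-26 | 1
9 | David Miller | 2024-04-08 | 1
12 | Mia Williams | 2024-02-21 | 3
4 | David Miller | 2023-10-28 | 1
2 | David Miller | 2023-05-23 | 3
3 | Leo Jones | 2022-11-28 | 2
6 | Tina Jones | 2022-09-03 | 3
11 | Bob Johnson | 2022-08-16 | 2
10 | Mia Williams | 2022-03-11 | 3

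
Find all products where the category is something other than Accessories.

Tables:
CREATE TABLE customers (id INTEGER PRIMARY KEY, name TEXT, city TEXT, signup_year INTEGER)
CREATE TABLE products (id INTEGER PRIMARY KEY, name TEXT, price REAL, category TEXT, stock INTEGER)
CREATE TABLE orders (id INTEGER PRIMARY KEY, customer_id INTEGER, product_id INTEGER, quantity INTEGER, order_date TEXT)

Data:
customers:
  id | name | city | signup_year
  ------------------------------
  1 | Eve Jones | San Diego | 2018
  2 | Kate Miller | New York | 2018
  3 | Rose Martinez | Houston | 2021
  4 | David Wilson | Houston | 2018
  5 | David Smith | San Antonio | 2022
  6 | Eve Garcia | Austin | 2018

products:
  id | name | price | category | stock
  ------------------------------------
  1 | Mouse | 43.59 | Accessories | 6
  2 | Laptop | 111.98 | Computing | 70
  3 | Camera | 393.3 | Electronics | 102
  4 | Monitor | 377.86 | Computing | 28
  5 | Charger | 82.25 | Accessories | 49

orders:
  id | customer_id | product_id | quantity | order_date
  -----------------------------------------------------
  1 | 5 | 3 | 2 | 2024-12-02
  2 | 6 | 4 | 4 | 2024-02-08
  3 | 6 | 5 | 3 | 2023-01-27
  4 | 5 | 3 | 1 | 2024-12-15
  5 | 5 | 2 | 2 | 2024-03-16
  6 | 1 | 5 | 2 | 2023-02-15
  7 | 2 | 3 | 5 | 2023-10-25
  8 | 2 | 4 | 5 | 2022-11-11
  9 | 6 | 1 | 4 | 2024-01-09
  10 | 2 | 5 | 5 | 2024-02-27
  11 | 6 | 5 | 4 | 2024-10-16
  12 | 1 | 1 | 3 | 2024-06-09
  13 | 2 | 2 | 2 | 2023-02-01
SELECT name, category FROM products WHERE category <> 'Accessories'

Execution result:
name | category
Laptop | Computing
Camera | Electronics
Monitor | Computing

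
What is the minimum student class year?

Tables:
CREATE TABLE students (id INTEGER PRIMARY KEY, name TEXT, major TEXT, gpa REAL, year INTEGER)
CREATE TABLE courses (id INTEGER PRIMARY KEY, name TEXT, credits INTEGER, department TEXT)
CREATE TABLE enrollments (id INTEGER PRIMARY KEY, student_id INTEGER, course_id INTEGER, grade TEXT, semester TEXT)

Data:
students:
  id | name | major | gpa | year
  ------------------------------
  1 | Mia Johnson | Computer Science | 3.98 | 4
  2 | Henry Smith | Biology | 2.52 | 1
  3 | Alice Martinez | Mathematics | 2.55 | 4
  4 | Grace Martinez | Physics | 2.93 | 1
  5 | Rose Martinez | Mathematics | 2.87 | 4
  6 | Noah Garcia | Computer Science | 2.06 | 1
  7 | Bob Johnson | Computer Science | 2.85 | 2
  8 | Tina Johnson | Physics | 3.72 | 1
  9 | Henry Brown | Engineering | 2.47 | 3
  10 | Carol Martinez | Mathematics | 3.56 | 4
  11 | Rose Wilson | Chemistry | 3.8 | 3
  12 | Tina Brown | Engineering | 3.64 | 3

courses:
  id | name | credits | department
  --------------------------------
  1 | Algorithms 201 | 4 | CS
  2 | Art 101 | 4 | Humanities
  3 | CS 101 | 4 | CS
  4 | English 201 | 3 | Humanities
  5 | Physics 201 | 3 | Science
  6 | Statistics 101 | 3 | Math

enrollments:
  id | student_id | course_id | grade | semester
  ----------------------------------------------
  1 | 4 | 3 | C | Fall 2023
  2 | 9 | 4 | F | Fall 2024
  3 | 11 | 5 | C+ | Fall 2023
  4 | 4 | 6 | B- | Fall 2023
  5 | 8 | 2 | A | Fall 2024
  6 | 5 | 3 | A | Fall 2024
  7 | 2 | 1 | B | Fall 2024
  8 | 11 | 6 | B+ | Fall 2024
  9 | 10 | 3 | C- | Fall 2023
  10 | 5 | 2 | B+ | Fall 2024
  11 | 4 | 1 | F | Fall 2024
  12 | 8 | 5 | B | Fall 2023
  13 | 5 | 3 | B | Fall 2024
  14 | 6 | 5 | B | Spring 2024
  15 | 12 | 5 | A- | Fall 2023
SELECT MIN(year) FROM students

Execution result:
1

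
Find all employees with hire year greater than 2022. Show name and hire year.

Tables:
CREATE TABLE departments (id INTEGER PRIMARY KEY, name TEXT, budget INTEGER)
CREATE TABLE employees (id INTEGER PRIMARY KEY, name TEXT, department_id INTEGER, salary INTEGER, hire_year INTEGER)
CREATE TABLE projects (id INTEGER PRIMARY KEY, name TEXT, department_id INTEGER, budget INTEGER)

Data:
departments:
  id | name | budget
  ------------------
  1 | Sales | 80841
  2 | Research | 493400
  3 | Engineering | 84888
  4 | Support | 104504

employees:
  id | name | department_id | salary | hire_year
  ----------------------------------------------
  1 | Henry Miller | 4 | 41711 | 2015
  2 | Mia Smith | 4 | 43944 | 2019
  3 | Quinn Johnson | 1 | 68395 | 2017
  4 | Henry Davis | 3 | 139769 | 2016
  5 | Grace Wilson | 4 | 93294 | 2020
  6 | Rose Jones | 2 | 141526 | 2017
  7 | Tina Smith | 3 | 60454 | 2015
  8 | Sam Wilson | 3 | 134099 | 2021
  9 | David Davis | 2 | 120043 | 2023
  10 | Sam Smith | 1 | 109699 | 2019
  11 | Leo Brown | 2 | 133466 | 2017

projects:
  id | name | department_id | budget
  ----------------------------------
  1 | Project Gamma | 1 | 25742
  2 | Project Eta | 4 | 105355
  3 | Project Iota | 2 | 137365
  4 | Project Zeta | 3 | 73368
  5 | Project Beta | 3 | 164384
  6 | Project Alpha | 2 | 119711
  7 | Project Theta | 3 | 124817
SELECT name, hire_year FROM employees WHERE hire_year > 2022

Execution result:
name | hire_year
David Davis | 2023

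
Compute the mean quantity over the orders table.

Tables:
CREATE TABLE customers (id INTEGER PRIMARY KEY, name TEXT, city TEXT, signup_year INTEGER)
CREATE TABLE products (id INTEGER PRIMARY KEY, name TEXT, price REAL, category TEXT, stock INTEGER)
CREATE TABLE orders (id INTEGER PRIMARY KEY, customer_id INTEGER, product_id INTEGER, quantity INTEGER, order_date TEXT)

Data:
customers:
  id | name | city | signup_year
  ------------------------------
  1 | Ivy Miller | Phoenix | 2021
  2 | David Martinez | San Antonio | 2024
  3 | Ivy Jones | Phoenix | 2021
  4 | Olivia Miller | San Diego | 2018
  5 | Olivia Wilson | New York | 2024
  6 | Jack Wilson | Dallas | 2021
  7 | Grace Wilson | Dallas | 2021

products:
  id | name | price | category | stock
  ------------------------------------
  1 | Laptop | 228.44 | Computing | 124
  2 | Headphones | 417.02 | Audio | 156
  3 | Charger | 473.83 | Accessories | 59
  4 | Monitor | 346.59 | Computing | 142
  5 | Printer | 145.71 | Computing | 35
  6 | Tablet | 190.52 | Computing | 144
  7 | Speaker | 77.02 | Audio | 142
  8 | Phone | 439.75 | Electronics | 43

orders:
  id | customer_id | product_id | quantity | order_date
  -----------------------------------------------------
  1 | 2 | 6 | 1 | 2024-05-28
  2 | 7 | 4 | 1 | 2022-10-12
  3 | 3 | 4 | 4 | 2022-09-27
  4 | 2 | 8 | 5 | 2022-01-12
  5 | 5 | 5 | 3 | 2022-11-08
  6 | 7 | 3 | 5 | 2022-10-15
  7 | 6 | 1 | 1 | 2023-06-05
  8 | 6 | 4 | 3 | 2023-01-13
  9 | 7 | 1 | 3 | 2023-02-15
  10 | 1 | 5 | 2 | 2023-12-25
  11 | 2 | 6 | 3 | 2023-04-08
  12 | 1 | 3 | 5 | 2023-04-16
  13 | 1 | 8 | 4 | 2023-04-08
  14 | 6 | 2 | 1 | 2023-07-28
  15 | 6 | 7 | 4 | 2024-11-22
SELECT AVG(quantity) FROM orders

Execution result:
3.00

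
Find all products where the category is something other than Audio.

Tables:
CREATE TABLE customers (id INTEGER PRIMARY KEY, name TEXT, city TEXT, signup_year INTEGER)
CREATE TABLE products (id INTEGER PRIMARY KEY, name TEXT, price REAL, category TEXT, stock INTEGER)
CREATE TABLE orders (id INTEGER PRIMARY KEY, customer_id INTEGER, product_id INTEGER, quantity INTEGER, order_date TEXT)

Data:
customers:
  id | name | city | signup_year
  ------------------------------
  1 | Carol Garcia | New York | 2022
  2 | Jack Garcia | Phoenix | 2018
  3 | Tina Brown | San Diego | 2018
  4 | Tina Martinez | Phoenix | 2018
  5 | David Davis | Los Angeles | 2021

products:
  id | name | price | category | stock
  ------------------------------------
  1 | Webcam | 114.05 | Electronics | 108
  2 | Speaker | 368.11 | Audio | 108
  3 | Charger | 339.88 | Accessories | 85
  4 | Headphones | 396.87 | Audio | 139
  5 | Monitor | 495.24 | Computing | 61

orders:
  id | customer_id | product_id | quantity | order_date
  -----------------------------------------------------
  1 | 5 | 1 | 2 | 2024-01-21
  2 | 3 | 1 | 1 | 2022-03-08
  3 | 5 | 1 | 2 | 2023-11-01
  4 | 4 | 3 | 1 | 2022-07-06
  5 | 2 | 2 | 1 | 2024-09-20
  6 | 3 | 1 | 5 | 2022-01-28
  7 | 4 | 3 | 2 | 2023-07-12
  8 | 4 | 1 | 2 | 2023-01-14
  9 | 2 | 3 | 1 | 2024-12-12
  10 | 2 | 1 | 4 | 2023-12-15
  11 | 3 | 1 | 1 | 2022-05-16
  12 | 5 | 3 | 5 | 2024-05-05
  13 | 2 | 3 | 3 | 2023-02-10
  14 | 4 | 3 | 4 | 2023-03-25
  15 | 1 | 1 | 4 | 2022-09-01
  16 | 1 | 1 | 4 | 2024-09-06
SELECT name, category FROM products WHERE category <> 'Audio'

Execution result:
name | category
Webcam | Electronics
Charger | Accessories
Monitor | Computing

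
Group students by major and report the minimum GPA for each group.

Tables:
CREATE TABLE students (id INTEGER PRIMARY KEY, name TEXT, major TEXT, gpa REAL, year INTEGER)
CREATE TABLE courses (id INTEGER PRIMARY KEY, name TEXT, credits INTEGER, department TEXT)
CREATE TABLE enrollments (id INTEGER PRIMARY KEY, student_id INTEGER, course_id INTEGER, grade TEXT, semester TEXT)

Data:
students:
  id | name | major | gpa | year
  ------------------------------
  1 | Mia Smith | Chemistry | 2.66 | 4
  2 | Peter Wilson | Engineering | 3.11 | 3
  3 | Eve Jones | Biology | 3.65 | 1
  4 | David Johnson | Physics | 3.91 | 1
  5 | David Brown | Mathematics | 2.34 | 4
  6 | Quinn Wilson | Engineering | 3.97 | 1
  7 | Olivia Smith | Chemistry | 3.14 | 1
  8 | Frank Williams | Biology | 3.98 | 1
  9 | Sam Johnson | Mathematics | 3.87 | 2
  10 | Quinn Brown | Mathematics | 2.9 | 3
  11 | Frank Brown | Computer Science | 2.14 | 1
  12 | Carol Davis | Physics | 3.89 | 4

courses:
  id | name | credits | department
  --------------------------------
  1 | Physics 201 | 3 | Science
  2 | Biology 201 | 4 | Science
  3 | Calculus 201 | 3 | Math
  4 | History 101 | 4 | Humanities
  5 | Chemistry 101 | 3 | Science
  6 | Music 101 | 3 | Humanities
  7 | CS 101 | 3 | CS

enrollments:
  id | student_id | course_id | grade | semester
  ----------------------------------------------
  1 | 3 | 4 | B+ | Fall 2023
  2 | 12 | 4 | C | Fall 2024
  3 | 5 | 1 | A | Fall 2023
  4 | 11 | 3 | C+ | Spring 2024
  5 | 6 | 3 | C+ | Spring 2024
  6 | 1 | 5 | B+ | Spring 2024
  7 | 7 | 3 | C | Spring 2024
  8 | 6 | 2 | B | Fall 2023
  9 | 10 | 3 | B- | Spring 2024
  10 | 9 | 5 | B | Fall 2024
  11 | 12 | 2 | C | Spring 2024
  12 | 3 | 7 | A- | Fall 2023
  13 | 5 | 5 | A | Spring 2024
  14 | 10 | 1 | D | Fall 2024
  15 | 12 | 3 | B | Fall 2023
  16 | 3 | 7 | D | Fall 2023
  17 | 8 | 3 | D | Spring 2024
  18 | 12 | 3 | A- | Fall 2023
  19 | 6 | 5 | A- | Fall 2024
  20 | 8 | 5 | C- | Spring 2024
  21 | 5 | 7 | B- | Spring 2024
SELECT major, MIN(gpa) AS min_gpa FROM students GROUP BY major

Execution result:
major | min_gpa
Biology | 3.65
Chemistry | 2.66
Computer Science | 2.14
Engineering | 3.11
Mathematics | 2.34
Physics | 3.89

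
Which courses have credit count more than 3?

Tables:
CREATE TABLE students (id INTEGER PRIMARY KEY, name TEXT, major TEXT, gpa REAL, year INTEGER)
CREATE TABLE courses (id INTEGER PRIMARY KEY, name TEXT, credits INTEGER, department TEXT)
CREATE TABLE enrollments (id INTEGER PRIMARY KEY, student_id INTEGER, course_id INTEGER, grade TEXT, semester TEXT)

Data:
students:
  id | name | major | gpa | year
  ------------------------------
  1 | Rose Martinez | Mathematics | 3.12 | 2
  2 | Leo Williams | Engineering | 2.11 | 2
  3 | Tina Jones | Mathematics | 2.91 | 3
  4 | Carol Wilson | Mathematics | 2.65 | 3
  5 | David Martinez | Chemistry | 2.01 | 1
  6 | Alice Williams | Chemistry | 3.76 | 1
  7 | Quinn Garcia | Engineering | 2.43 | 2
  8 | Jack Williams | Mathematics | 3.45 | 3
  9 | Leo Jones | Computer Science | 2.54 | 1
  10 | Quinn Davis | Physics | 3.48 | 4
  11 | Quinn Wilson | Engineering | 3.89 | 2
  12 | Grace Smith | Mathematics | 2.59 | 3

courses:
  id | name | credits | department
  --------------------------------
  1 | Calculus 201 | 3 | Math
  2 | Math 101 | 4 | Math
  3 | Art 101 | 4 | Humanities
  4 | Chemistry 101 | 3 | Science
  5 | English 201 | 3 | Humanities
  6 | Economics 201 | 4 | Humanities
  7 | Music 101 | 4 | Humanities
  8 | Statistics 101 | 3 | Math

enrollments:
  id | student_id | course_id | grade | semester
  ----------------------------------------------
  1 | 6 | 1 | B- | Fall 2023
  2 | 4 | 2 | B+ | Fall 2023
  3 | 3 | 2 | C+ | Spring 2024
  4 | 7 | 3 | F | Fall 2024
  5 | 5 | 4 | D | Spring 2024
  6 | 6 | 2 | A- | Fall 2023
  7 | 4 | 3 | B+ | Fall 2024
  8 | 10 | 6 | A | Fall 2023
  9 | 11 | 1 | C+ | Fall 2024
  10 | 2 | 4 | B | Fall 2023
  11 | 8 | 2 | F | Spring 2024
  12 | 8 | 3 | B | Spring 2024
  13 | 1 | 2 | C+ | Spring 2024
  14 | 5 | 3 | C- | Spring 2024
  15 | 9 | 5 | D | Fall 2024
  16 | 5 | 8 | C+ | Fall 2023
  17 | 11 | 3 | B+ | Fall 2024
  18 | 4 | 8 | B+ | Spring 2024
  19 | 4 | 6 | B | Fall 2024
SELECT name, credits FROM courses WHERE credits > 3

Execution result:
name | credits
Math 101 | 4
Art 101 | 4
Economics 201 | 4
Music 101 | 4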